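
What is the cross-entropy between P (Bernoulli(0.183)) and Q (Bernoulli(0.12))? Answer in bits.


H(P,Q) = -p*log2(q) - (1-p)*log2(1-q). -0.183*log2(0.12) = 0.559778; -0.817*log2(0.88) = 0.150675. H(P,Q) = 0.559778 + 0.150675 = 0.7105

0.7105 bits


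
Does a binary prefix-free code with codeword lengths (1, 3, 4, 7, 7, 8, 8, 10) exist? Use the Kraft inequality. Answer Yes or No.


Kraft sum = sum(2^(-l_i)) = 0.7119, need <= 1. Result: satisfied (a binary prefix-free code with these lengths exists)

Yes


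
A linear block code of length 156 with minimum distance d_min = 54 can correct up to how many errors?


Correction capability = floor((d-1)/2) = floor((54-1)/2) = 26

26 errors


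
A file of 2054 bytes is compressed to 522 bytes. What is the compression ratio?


Ratio = original / compressed = 2054 / 522 = 3.9349

3.9349


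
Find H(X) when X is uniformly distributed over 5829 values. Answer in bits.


H = log2(n) = log2(5829) = 12.509

12.509 bits


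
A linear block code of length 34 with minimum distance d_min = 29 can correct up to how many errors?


Correction capability = floor((d-1)/2) = floor((29-1)/2) = 14

14 errors


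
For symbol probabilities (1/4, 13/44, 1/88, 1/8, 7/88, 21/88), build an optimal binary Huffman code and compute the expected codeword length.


Huffman construction (repeatedly merge the two least-probable nodes; each merge adds 1 bit to every symbol beneath it): 1/88 + 7/88 = 1/11; 1/11 + 1/8 = 19/88; 19/88 + 21/88 = 5/11; 1/4 + 13/44 = 6/11; 5/11 + 6/11 = 1. Resulting codeword lengths (in the order the probabilities were given): (2, 2, 4, 3, 4, 2). L_avg = sum(p_i * l_i) = 1/4*2 + 13/44*2 + 1/88*4 + 1/8*3 + 7/88*4 + 21/88*2 = 203/88 = 2.3068

2.3068 bits


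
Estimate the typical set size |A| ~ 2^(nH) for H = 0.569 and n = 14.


log2|A_typical| = nH = 14 * 0.569 = 7.966, so |A_typical| ~ 2^7.966 = 2.500e+02

2.500e+02


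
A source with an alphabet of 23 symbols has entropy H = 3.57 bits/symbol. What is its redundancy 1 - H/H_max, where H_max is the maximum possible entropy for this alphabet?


H_max = log2(K) = log2(23) = 4.5236 bits/symbol. Redundancy = 1 - H/H_max = 1 - 3.57/4.5236 = 1 - 0.7892 = 0.2108

0.2108


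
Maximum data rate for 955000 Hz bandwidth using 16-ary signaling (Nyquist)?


Rate = 2 * B * log2(M) = 2 * 955000 * 4.0 = 7640000.0

7640000.0 bps


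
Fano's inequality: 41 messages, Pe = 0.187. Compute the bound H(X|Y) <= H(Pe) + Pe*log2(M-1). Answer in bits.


H(Pe) = -Pe*log2(Pe) - (1-Pe)*log2(1-Pe) = -0.187*log2(0.187) - 0.813*log2(0.813) = 0.452332 + 0.242821 = 0.6952. Pe*log2(M-1) = 0.187*log2(40) = 0.995201. Bound = H(Pe) + Pe*log2(M-1) = 0.452332 + 0.242821 + 0.995201 = 1.6904

1.6904 bits


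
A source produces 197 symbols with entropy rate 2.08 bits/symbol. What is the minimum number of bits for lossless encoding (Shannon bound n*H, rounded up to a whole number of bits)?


Minimum bits >= n * H = 197 * 2.08 = 409.76, rounded up to a whole number of bits = 410

410 bits


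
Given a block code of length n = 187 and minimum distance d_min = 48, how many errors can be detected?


Detection capability = d_min - 1 = 48 - 1 = 47

47 errors


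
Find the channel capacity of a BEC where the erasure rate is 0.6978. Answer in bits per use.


C = 1 - epsilon = 1 - 0.6978 = 0.3022

0.3022 bits


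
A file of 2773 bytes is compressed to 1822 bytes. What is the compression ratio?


Ratio = original / compressed = 2773 / 1822 = 1.522

1.522


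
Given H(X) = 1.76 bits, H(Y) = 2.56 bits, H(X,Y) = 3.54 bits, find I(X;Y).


I(X;Y) = H(X) + H(Y) - H(X,Y) = 1.76 + 2.56 - 3.54 = 0.78

0.78 bits


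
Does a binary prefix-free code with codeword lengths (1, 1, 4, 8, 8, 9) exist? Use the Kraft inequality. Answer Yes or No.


Kraft sum = sum(2^(-l_i)) = 1.0723, need <= 1. Result: violated (a binary prefix-free code with these lengths cannot exist)

No


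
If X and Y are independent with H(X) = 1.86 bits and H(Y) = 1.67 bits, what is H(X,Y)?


For independent variables, H(X,Y) = H(X) + H(Y) = 1.86 + 1.67 = 3.53

3.53 bits


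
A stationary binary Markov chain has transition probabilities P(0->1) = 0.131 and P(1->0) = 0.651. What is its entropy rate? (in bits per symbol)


Stationary distribution: pi_0 = p10/(p01+p10) = 0.8325, pi_1 = 0.1675. Entropy rate H' = pi_0*H(p01) + pi_1*H(p10) = 0.8325*0.5602 + 0.1675*0.9332 = 0.6227

0.6227 bits/symbol


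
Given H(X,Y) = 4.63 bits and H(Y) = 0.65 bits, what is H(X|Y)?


H(X|Y) = H(X,Y) - H(Y) = 4.63 - 0.65 = 3.98

3.98 bits


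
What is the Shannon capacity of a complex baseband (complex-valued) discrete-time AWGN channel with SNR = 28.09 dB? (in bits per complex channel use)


SNR_linear = 10^(28.09/10) = 644.1693; C = log2(1 + SNR_linear) = log2(1 + 644.1693) = 9.3335

9.3335 bits/channel use


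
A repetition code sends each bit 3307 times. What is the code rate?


Rate = k/n = 1/3307

1/3307


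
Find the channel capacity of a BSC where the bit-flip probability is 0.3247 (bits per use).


H(p) = -p*log2(p) - (1-p)*log2(1-p) = -0.3247*log2(0.3247) - 0.6753*log2(0.6753) = 0.526930 + 0.382490 = 0.9094. C = 1 - H(p) = 1 - 0.9094 = 0.0906

0.0906 bits


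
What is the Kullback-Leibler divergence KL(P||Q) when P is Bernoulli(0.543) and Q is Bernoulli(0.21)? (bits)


KL = p*log2(p/q) + (1-p)*log2((1-p)/(1-q)) = 0.543*log2(0.543/0.21) + 0.457*log2(0.457/0.79) = 0.3833

0.3833 bits


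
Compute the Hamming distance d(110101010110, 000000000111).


Count differing positions: ^ ^ . ^ . ^ . ^ . . . ^ = 6 differences

6


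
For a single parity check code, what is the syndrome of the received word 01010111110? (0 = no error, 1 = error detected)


Syndrome = XOR of all bits = 0 XOR 1 XOR 0 XOR 1 XOR 0 XOR 1 XOR 1 XOR 1 XOR 1 XOR 1 XOR 0 = 1

1


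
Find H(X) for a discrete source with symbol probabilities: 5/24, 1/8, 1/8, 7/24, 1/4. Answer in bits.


H = -sum(p_i * log2(p_i)). Terms: -(5/24)*log2(5/24) = 0.471466; -(1/8)*log2(1/8) = 0.375000; -(1/8)*log2(1/8) = 0.375000; -(7/24)*log2(7/24) = 0.518469; -(1/4)*log2(1/4) = 0.500000. H = 0.471466 + 0.375000 + 0.375000 + 0.518469 + 0.500000 = 2.2399

2.2399 bits


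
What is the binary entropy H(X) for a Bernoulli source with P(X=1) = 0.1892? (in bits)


H = -p*log2(p) - (1-p)*log2(1-p). -0.1892*log2(0.1892) = 0.454461; -0.8108*log2(0.8108) = 0.245333. H = 0.454461 + 0.245333 = 0.6998

0.6998 bits


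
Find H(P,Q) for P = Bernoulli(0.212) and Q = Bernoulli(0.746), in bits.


H(P,Q) = -p*log2(q) - (1-p)*log2(1-q). -0.212*log2(0.746) = 0.089624; -0.788*log2(0.254) = 1.557954. H(P,Q) = 0.089624 + 1.557954 = 1.6476

1.6476 bits


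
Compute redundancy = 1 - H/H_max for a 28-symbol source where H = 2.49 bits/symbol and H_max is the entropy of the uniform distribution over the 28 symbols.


H_max = log2(K) = log2(28) = 4.8074 bits/symbol. Redundancy = 1 - H/H_max = 1 - 2.49/4.8074 = 1 - 0.518 = 0.482

0.482


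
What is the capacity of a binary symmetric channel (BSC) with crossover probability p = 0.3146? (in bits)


H(p) = -p*log2(p) - (1-p)*log2(1-p) = -0.3146*log2(0.3146) - 0.6854*log2(0.6854) = 0.524882 + 0.373531 = 0.8984. C = 1 - H(p) = 1 - 0.8984 = 0.1016

0.1016 bits


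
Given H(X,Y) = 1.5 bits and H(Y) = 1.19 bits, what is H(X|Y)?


H(X|Y) = H(X,Y) - H(Y) = 1.5 - 1.19 = 0.31

0.31 bits


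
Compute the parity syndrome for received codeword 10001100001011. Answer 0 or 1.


Syndrome = XOR of all bits = 1 XOR 0 XOR 0 XOR 0 XOR 1 XOR 1 XOR 0 XOR 0 XOR 0 XOR 0 XOR 1 XOR 0 XOR 1 XOR 1 = 0

0


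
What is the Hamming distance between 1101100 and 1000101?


Count differing positions: . ^ . ^ . . ^ = 3 differences

3


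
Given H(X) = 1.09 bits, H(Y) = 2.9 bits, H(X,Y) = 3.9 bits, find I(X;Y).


I(X;Y) = H(X) + H(Y) - H(X,Y) = 1.09 + 2.9 - 3.9 = 0.09

0.09 bits


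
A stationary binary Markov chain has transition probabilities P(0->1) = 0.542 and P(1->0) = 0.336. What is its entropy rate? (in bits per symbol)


Stationary distribution: pi_0 = p10/(p01+p10) = 0.3827, pi_1 = 0.6173. Entropy rate H' = pi_0*H(p01) + pi_1*H(p10) = 0.3827*0.9949 + 0.6173*0.9209 = 0.9492

0.9492 bits/symbol


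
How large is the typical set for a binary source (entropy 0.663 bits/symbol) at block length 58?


log2|A_typical| = nH = 58 * 0.663 = 38.454, so |A_typical| ~ 2^38.454 = 3.765e+11

3.765e+11


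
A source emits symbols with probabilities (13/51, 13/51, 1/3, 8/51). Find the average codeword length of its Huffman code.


Huffman construction (repeatedly merge the two least-probable nodes; each merge adds 1 bit to every symbol beneath it): 8/51 + 13/51 = 7/17; 13/51 + 1/3 = 10/17; 7/17 + 10/17 = 1. Resulting codeword lengths (in the order the probabilities were given): (2, 2, 2, 2). L_avg = sum(p_i * l_i) = 13/51*2 + 13/51*2 + 1/3*2 + 8/51*2 = 2

2.0 bits


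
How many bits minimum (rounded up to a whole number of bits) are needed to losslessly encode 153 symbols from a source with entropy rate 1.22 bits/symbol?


Minimum bits >= n * H = 153 * 1.22 = 186.66, rounded up to a whole number of bits = 187

187 bits


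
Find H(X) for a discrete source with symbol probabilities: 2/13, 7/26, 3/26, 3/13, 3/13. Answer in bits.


H = -sum(p_i * log2(p_i)). Terms: -(2/13)*log2(2/13) = 0.415452; -(7/26)*log2(7/26) = 0.509677; -(3/26)*log2(3/26) = 0.359478; -(3/13)*log2(3/13) = 0.488187; -(3/13)*log2(3/13) = 0.488187. H = 0.415452 + 0.509677 + 0.359478 + 0.488187 + 0.488187 = 2.261

2.261 bits


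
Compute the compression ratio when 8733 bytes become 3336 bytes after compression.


Ratio = original / compressed = 8733 / 3336 = 2.6178

2.6178


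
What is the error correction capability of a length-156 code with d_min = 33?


Correction capability = floor((d-1)/2) = floor((33-1)/2) = 16

16 errors


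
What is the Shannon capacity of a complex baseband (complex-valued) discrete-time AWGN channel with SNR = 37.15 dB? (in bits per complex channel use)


SNR_linear = 10^(37.15/10) = 5188.0004; C = log2(1 + SNR_linear) = log2(1 + 5188.0004) = 12.3412

12.3412 bits/channel use


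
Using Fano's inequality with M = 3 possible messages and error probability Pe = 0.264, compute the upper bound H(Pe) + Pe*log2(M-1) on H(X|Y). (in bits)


H(Pe) = -Pe*log2(Pe) - (1-Pe)*log2(1-Pe) = -0.264*log2(0.264) - 0.736*log2(0.736) = 0.507247 + 0.325476 = 0.8327. Pe*log2(M-1) = 0.264*log2(2) = 0.264000. Bound = H(Pe) + Pe*log2(M-1) = 0.507247 + 0.325476 + 0.264000 = 1.0967

1.0967 bits


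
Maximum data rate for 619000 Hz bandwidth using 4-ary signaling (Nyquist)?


Rate = 2 * B * log2(M) = 2 * 619000 * 2.0 = 2476000.0

2476000.0 bps


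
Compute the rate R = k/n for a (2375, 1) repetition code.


Rate = k/n = 1/2375

1/2375


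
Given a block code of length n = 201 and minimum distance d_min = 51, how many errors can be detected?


Detection capability = d_min - 1 = 51 - 1 = 50

50 errors


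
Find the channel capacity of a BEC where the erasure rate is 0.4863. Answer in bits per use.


C = 1 - epsilon = 1 - 0.4863 = 0.5137

0.5137 bits


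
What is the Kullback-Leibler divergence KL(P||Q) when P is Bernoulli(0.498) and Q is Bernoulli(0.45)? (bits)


KL = p*log2(p/q) + (1-p)*log2((1-p)/(1-q)) = 0.498*log2(0.498/0.45) + 0.502*log2(0.502/0.55) = 0.0067

0.0067 bits


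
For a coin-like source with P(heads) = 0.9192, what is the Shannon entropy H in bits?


H = -p*log2(p) - (1-p)*log2(1-p). -0.9192*log2(0.9192) = 0.111728; -0.0808*log2(0.0808) = 0.293264. H = 0.111728 + 0.293264 = 0.405

0.405 bits


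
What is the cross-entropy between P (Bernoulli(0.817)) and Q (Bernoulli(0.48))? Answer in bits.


H(P,Q) = -p*log2(q) - (1-p)*log2(1-q). -0.817*log2(0.48) = 0.865116; -0.183*log2(0.52) = 0.172645. H(P,Q) = 0.865116 + 0.172645 = 1.0378

1.0378 bits


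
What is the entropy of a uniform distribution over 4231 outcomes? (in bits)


H = log2(n) = log2(4231) = 12.0468

12.0468 bits


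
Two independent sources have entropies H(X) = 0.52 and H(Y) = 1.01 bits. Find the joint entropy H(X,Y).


For independent variables, H(X,Y) = H(X) + H(Y) = 0.52 + 1.01 = 1.53

1.53 bits


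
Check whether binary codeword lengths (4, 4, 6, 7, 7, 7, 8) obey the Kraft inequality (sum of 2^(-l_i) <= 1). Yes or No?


Kraft sum = sum(2^(-l_i)) = 0.168, need <= 1. Result: satisfied (a binary prefix-free code with these lengths exists)

Yes


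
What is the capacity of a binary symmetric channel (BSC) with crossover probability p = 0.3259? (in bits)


H(p) = -p*log2(p) - (1-p)*log2(1-p) = -0.3259*log2(0.3259) - 0.6741*log2(0.6741) = 0.527143 + 0.383540 = 0.9107. C = 1 - H(p) = 1 - 0.9107 = 0.0893

0.0893 bits


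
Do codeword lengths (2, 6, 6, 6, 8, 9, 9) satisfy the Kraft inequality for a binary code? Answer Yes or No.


Kraft sum = sum(2^(-l_i)) = 0.3047, need <= 1. Result: satisfied (a binary prefix-free code with these lengths exists)

Yes


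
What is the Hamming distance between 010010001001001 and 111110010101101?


Count differing positions: ^ . ^ ^ . . . ^ ^ ^ . . ^ . . = 7 differences

7


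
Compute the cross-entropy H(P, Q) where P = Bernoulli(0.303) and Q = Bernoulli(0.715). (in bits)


H(P,Q) = -p*log2(q) - (1-p)*log2(1-q). -0.303*log2(0.715) = 0.146647; -0.697*log2(0.285) = 1.262243. H(P,Q) = 0.146647 + 1.262243 = 1.4089

1.4089 bits


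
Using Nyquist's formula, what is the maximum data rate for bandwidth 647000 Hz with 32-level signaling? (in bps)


Rate = 2 * B * log2(M) = 2 * 647000 * 5.0 = 6470000.0

6470000.0 bps


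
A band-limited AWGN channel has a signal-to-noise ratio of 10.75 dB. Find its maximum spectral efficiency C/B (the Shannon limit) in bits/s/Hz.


SNR_linear = 10^(10.75/10) = 11.885; C/B = log2(1 + SNR_linear) = log2(1 + 11.885) = 3.6876

3.6876 bits/s/Hz


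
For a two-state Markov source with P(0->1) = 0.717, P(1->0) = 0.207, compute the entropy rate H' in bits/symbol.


Stationary distribution: pi_0 = p10/(p01+p10) = 0.224, pi_1 = 0.776. Entropy rate H' = pi_0*H(p01) + pi_1*H(p10) = 0.224*0.8595 + 0.776*0.7357 = 0.7634

0.7634 bits/symbol


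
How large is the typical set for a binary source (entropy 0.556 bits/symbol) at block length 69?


log2|A_typical| = nH = 69 * 0.556 = 38.364, so |A_typical| ~ 2^38.364 = 3.538e+11

3.538e+11


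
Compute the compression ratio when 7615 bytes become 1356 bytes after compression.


Ratio = original / compressed = 7615 / 1356 = 5.6158

5.6158


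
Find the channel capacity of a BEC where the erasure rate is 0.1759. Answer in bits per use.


C = 1 - epsilon = 1 - 0.1759 = 0.8241

0.8241 bits


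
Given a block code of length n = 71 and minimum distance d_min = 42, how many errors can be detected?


Detection capability = d_min - 1 = 42 - 1 = 41

41 errors


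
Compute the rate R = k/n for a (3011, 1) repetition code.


Rate = k/n = 1/3011

1/3011


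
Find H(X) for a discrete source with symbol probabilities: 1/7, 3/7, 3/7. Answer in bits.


H = -sum(p_i * log2(p_i)). Terms: -(1/7)*log2(1/7) = 0.401051; -(3/7)*log2(3/7) = 0.523882; -(3/7)*log2(3/7) = 0.523882. H = 0.401051 + 0.523882 + 0.523882 = 1.4488

1.4488 bits


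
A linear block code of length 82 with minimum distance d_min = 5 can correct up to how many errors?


Correction capability = floor((d-1)/2) = floor((5-1)/2) = 2

2 errors


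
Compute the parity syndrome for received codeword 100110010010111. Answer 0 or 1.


Syndrome = XOR of all bits = 1 XOR 0 XOR 0 XOR 1 XOR 1 XOR 0 XOR 0 XOR 1 XOR 0 XOR 0 XOR 1 XOR 0 XOR 1 XOR 1 XOR 1 = 0

0


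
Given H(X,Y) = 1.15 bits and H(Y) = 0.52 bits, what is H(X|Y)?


H(X|Y) = H(X,Y) - H(Y) = 1.15 - 0.52 = 0.63

0.63 bits


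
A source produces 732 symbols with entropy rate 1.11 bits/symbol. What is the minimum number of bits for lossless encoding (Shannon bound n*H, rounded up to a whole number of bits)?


Minimum bits >= n * H = 732 * 1.11 = 812.52, rounded up to a whole number of bits = 813

813 bits


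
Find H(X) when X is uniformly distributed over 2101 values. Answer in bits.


H = log2(n) = log2(2101) = 11.0369

11.0369 bits


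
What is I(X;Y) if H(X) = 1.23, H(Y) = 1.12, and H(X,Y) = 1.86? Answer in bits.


I(X;Y) = H(X) + H(Y) - H(X,Y) = 1.23 + 1.12 - 1.86 = 0.49

0.49 bits


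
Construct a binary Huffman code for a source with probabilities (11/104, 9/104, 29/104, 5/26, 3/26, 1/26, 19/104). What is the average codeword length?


Huffman construction (repeatedly merge the two least-probable nodes; each merge adds 1 bit to every symbol beneath it): 1/26 + 9/104 = 1/8; 11/104 + 3/26 = 23/104; 1/8 + 19/104 = 4/13; 5/26 + 23/104 = 43/104; 29/104 + 4/13 = 61/104; 43/104 + 61/104 = 1. Resulting codeword lengths (in the order the probabilities were given): (3, 4, 2, 2, 3, 4, 3). L_avg = sum(p_i * l_i) = 11/104*3 + 9/104*4 + 29/104*2 + 5/26*2 + 3/26*3 + 1/26*4 + 19/104*3 = 69/26 = 2.6538

2.6538 bits


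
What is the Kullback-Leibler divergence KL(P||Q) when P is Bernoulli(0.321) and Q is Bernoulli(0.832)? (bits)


KL = p*log2(p/q) + (1-p)*log2((1-p)/(1-q)) = 0.321*log2(0.321/0.832) + 0.679*log2(0.679/0.168) = 0.9271

0.9271 bits


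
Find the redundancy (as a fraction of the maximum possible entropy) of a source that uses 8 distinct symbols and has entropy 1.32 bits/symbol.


H_max = log2(K) = log2(8) = 3.0 bits/symbol. Redundancy = 1 - H/H_max = 1 - 1.32/3.0 = 1 - 0.44 = 0.56

0.56


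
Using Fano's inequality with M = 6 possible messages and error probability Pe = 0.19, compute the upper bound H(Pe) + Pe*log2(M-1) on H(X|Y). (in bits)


H(Pe) = -Pe*log2(Pe) - (1-Pe)*log2(1-Pe) = -0.19*log2(0.19) - 0.81*log2(0.81) = 0.455226 + 0.246245 = 0.7015. Pe*log2(M-1) = 0.19*log2(5) = 0.441166. Bound = H(Pe) + Pe*log2(M-1) = 0.455226 + 0.246245 + 0.441166 = 1.1426

1.1426 bits


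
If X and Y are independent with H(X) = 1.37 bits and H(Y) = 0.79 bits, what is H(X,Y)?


For independent variables, H(X,Y) = H(X) + H(Y) = 1.37 + 0.79 = 2.16

2.16 bits


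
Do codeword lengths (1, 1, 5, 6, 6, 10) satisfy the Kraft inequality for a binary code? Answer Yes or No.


Kraft sum = sum(2^(-l_i)) = 1.0635, need <= 1. Result: violated (a binary prefix-free code with these lengths cannot exist)

No


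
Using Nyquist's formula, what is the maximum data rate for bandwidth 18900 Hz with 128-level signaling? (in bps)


Rate = 2 * B * log2(M) = 2 * 18900 * 7.0 = 264600.0

264600.0 bps


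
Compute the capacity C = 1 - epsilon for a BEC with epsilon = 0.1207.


C = 1 - epsilon = 1 - 0.1207 = 0.8793

0.8793 bits


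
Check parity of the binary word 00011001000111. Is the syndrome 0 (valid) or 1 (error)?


Syndrome = XOR of all bits = 0 XOR 0 XOR 0 XOR 1 XOR 1 XOR 0 XOR 0 XOR 1 XOR 0 XOR 0 XOR 0 XOR 1 XOR 1 XOR 1 = 0

0


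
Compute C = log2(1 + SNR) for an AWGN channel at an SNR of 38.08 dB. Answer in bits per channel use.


SNR_linear = 10^(38.08/10) = 6426.8772; C = log2(1 + SNR_linear) = log2(1 + 6426.8772) = 12.6501

12.6501 bits/channel use


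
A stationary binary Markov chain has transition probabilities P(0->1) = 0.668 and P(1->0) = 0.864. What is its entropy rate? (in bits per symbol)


Stationary distribution: pi_0 = p10/(p01+p10) = 0.564, pi_1 = 0.436. Entropy rate H' = pi_0*H(p01) + pi_1*H(p10) = 0.564*0.917 + 0.436*0.5737 = 0.7673

0.7673 bits/symbol


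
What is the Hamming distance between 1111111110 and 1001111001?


Count differing positions: . ^ ^ . . . . ^ ^ ^ = 5 differences

5


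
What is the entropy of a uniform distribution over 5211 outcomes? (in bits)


H = log2(n) = log2(5211) = 12.3473

12.3473 bits


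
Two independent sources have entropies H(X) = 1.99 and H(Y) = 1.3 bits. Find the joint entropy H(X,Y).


For independent variables, H(X,Y) = H(X) + H(Y) = 1.99 + 1.3 = 3.29

3.29 bits


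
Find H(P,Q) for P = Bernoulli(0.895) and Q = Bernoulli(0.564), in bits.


H(P,Q) = -p*log2(q) - (1-p)*log2(1-q). -0.895*log2(0.564) = 0.739478; -0.105*log2(0.436) = 0.125748. H(P,Q) = 0.739478 + 0.125748 = 0.8652

0.8652 bits


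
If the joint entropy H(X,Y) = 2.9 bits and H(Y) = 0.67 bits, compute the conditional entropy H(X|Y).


H(X|Y) = H(X,Y) - H(Y) = 2.9 - 0.67 = 2.23

2.23 bits


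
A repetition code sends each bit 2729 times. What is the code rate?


Rate = k/n = 1/2729

1/2729


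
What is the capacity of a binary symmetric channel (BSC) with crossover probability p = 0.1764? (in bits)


H(p) = -p*log2(p) - (1-p)*log2(1-p) = -0.1764*log2(0.1764) - 0.8236*log2(0.8236) = 0.441543 + 0.230595 = 0.6721. C = 1 - H(p) = 1 - 0.6721 = 0.3279

0.3279 bits


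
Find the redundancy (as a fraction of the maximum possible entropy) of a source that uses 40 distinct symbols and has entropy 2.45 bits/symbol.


H_max = log2(K) = log2(40) = 5.3219 bits/symbol. Redundancy = 1 - H/H_max = 1 - 2.45/5.3219 = 1 - 0.4604 = 0.5396

0.5396


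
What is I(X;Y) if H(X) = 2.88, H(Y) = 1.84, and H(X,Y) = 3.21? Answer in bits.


I(X;Y) = H(X) + H(Y) - H(X,Y) = 2.88 + 1.84 - 3.21 = 1.51

1.51 bits


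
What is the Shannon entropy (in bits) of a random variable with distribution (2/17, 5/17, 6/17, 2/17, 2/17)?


H = -sum(p_i * log2(p_i)). Terms: -(2/17)*log2(2/17) = 0.363231; -(5/17)*log2(5/17) = 0.519275; -(6/17)*log2(6/17) = 0.530294; -(2/17)*log2(2/17) = 0.363231; -(2/17)*log2(2/17) = 0.363231. H = 0.363231 + 0.519275 + 0.530294 + 0.363231 + 0.363231 = 2.1393

2.1393 bits


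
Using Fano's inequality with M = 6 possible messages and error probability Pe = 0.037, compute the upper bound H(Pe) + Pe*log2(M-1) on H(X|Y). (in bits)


H(Pe) = -Pe*log2(Pe) - (1-Pe)*log2(1-Pe) = -0.037*log2(0.037) - 0.963*log2(0.963) = 0.175984 + 0.052380 = 0.2284. Pe*log2(M-1) = 0.037*log2(5) = 0.085911. Bound = H(Pe) + Pe*log2(M-1) = 0.175984 + 0.052380 + 0.085911 = 0.3143

0.3143 bits


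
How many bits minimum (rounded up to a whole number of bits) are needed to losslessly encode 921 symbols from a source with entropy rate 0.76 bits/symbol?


Minimum bits >= n * H = 921 * 0.76 = 699.96, rounded up to a whole number of bits = 700

700 bits


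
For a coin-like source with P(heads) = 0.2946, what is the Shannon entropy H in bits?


H = -p*log2(p) - (1-p)*log2(1-p). -0.2946*log2(0.2946) = 0.519430; -0.7054*log2(0.7054) = 0.355159. H = 0.519430 + 0.355159 = 0.8746

0.8746 bits


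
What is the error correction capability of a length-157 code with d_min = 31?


Correction capability = floor((d-1)/2) = floor((31-1)/2) = 15

15 errors


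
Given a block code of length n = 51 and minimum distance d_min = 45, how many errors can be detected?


Detection capability = d_min - 1 = 45 - 1 = 44

44 errors


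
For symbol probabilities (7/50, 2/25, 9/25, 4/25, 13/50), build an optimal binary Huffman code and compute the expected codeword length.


Huffman construction (repeatedly merge the two least-probable nodes; each merge adds 1 bit to every symbol beneath it): 2/25 + 7/50 = 11/50; 4/25 + 11/50 = 19/50; 13/50 + 9/25 = 31/50; 19/50 + 31/50 = 1. Resulting codeword lengths (in the order the probabilities were given): (3, 3, 2, 2, 2). L_avg = sum(p_i * l_i) = 7/50*3 + 2/25*3 + 9/25*2 + 4/25*2 + 13/50*2 = 111/50 = 2.22

2.22 bits


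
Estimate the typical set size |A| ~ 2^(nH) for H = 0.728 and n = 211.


log2|A_typical| = nH = 211 * 0.728 = 153.608, so |A_typical| ~ 2^153.608 = 1.740e+46

1.740e+46


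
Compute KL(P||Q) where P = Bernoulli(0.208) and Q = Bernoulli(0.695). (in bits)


KL = p*log2(p/q) + (1-p)*log2((1-p)/(1-q)) = 0.208*log2(0.208/0.695) + 0.792*log2(0.792/0.305) = 0.7283

0.7283 bits


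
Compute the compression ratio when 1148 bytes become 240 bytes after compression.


Ratio = original / compressed = 1148 / 240 = 4.7833

4.7833


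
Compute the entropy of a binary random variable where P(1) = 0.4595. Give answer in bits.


H = -p*log2(p) - (1-p)*log2(1-p). -0.4595*log2(0.4595) = 0.515496; -0.5405*log2(0.5405) = 0.479766. H = 0.515496 + 0.479766 = 0.9953

0.9953 bits


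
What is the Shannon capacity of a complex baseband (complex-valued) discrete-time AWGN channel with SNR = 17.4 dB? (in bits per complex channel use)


SNR_linear = 10^(17.4/10) = 54.9541; C = log2(1 + SNR_linear) = log2(1 + 54.9541) = 5.8062

5.8062 bits/channel use


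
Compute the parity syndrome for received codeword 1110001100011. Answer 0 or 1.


Syndrome = XOR of all bits = 1 XOR 1 XOR 1 XOR 0 XOR 0 XOR 0 XOR 1 XOR 1 XOR 0 XOR 0 XOR 0 XOR 1 XOR 1 = 1

1


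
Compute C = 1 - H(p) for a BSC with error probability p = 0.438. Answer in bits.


H(p) = -p*log2(p) - (1-p)*log2(1-p) = -0.438*log2(0.438) - 0.562*log2(0.562) = 0.521657 + 0.467223 = 0.9889. C = 1 - H(p) = 1 - 0.9889 = 0.0111

0.0111 bits


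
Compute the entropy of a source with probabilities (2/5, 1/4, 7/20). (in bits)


H = -sum(p_i * log2(p_i)). Terms: -(2/5)*log2(2/5) = 0.528771; -(1/4)*log2(1/4) = 0.500000; -(7/20)*log2(7/20) = 0.530101. H = 0.528771 + 0.500000 + 0.530101 = 1.5589

1.5589 bits


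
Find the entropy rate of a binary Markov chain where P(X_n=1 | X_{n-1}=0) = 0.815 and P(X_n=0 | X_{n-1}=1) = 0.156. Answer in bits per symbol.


Stationary distribution: pi_0 = p10/(p01+p10) = 0.1607, pi_1 = 0.8393. Entropy rate H' = pi_0*H(p01) + pi_1*H(p10) = 0.1607*0.6909 + 0.8393*0.6247 = 0.6353

0.6353 bits/symbol


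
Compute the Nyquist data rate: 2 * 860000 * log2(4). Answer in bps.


Rate = 2 * B * log2(M) = 2 * 860000 * 2.0 = 3440000.0

3440000.0 bps


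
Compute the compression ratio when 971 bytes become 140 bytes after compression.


Ratio = original / compressed = 971 / 140 = 6.9357

6.9357


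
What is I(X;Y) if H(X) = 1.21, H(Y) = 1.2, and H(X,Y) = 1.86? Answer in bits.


I(X;Y) = H(X) + H(Y) - H(X,Y) = 1.21 + 1.2 - 1.86 = 0.55

0.55 bits


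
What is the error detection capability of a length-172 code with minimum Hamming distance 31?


Detection capability = d_min - 1 = 31 - 1 = 30

30 errors


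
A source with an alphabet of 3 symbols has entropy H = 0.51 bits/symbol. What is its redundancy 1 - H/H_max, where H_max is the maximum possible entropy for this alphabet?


H_max = log2(K) = log2(3) = 1.585 bits/symbol. Redundancy = 1 - H/H_max = 1 - 0.51/1.585 = 1 - 0.3218 = 0.6782

0.6782


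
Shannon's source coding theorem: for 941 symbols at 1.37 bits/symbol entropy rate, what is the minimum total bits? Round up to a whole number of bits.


Minimum bits >= n * H = 941 * 1.37 = 1289.17, rounded up to a whole number of bits = 1290

1290 bits


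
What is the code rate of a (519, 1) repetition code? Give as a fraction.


Rate = k/n = 1/519

1/519


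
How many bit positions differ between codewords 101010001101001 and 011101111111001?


Count differing positions: ^ ^ . ^ ^ ^ ^ ^ . . ^ . . . . = 8 differences

8


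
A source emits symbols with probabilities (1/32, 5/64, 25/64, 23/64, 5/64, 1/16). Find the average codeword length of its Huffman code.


Huffman construction (repeatedly merge the two least-probable nodes; each merge adds 1 bit to every symbol beneath it): 1/32 + 1/16 = 3/32; 5/64 + 5/64 = 5/32; 3/32 + 5/32 = 1/4; 1/4 + 23/64 = 39/64; 25/64 + 39/64 = 1. Resulting codeword lengths (in the order the probabilities were given): (4, 4, 1, 2, 4, 4). L_avg = sum(p_i * l_i) = 1/32*4 + 5/64*4 + 25/64*1 + 23/64*2 + 5/64*4 + 1/16*4 = 135/64 = 2.1094

2.1094 bits


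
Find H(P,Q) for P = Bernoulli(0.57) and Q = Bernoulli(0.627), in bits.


H(P,Q) = -p*log2(q) - (1-p)*log2(1-q). -0.57*log2(0.627) = 0.383874; -0.43*log2(0.373) = 0.611784. H(P,Q) = 0.383874 + 0.611784 = 0.9957

0.9957 bits


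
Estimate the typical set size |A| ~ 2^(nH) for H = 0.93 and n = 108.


log2|A_typical| = nH = 108 * 0.93 = 100.44, so |A_typical| ~ 2^100.44 = 1.720e+30

1.720e+30


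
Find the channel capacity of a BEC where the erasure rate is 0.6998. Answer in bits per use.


C = 1 - epsilon = 1 - 0.6998 = 0.3002

0.3002 bits


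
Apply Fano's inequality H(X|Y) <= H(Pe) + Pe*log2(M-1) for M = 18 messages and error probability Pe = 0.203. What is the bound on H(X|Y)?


H(Pe) = -Pe*log2(Pe) - (1-Pe)*log2(1-Pe) = -0.203*log2(0.203) - 0.797*log2(0.797) = 0.466991 + 0.260897 = 0.7279. Pe*log2(M-1) = 0.203*log2(17) = 0.829755. Bound = H(Pe) + Pe*log2(M-1) = 0.466991 + 0.260897 + 0.829755 = 1.5576

1.5576 bits


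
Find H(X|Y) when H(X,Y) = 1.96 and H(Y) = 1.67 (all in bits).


H(X|Y) = H(X,Y) - H(Y) = 1.96 - 1.67 = 0.29

0.29 bits


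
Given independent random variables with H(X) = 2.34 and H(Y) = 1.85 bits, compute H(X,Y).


For independent variables, H(X,Y) = H(X) + H(Y) = 2.34 + 1.85 = 4.19

4.19 bits


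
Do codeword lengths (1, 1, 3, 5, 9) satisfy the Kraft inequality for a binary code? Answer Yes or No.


Kraft sum = sum(2^(-l_i)) = 1.1582, need <= 1. Result: violated (a binary prefix-free code with these lengths cannot exist)

No


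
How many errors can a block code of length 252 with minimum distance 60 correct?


Correction capability = floor((d-1)/2) = floor((60-1)/2) = 29

29 errors


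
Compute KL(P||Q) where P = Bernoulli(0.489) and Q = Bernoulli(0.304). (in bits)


KL = p*log2(p/q) + (1-p)*log2((1-p)/(1-q)) = 0.489*log2(0.489/0.304) + 0.511*log2(0.511/0.696) = 0.1076

0.1076 bits


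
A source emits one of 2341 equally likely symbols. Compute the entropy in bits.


H = log2(n) = log2(2341) = 11.1929

11.1929 bits


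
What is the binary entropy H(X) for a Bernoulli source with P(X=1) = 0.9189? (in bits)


H = -p*log2(p) - (1-p)*log2(1-p). -0.9189*log2(0.9189) = 0.112124; -0.0811*log2(0.0811) = 0.293919. H = 0.112124 + 0.293919 = 0.406

0.406 bits


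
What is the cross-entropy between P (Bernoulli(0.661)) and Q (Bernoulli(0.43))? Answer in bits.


H(P,Q) = -p*log2(q) - (1-p)*log2(1-q). -0.661*log2(0.43) = 0.804828; -0.339*log2(0.57) = 0.274918. H(P,Q) = 0.804828 + 0.274918 = 1.0797

1.0797 bits


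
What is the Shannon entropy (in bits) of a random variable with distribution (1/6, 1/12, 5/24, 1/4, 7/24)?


H = -sum(p_i * log2(p_i)). Terms: -(1/6)*log2(1/6) = 0.430827; -(1/12)*log2(1/12) = 0.298747; -(5/24)*log2(5/24) = 0.471466; -(1/4)*log2(1/4) = 0.500000; -(7/24)*log2(7/24) = 0.518469. H = 0.430827 + 0.298747 + 0.471466 + 0.500000 + 0.518469 = 2.2195

2.2195 bits


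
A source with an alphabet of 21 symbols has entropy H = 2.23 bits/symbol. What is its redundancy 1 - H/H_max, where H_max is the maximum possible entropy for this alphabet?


H_max = log2(K) = log2(21) = 4.3923 bits/symbol. Redundancy = 1 - H/H_max = 1 - 2.23/4.3923 = 1 - 0.5077 = 0.4923

0.4923


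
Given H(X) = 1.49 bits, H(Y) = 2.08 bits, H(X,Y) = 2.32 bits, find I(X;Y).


I(X;Y) = H(X) + H(Y) - H(X,Y) = 1.49 + 2.08 - 2.32 = 1.25

1.25 bits


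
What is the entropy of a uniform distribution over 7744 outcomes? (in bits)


H = log2(n) = log2(7744) = 12.9189

12.9189 bits


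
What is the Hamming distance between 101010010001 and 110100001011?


Count differing positions: . ^ ^ ^ ^ . . ^ ^ . ^ . = 7 differences

7


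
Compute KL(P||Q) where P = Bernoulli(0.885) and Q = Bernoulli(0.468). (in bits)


KL = p*log2(p/q) + (1-p)*log2((1-p)/(1-q)) = 0.885*log2(0.885/0.468) + 0.115*log2(0.115/0.532) = 0.5593

0.5593 bits


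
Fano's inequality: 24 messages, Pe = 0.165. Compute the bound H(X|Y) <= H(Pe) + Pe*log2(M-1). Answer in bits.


H(Pe) = -Pe*log2(Pe) - (1-Pe)*log2(1-Pe) = -0.165*log2(0.165) - 0.835*log2(0.835) = 0.428911 + 0.217227 = 0.6461. Pe*log2(M-1) = 0.165*log2(23) = 0.746388. Bound = H(Pe) + Pe*log2(M-1) = 0.428911 + 0.217227 + 0.746388 = 1.3925

1.3925 bits


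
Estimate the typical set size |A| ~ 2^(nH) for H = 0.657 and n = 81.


log2|A_typical| = nH = 81 * 0.657 = 53.217, so |A_typical| ~ 2^53.217 = 1.047e+16

1.047e+16


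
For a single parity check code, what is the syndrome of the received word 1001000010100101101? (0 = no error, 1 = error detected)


Syndrome = XOR of all bits = 1 XOR 0 XOR 0 XOR 1 XOR 0 XOR 0 XOR 0 XOR 0 XOR 1 XOR 0 XOR 1 XOR 0 XOR 0 XOR 1 XOR 0 XOR 1 XOR 1 XOR 0 XOR 1 = 0

0


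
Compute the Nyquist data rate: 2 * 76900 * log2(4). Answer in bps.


Rate = 2 * B * log2(M) = 2 * 76900 * 2.0 = 307600.0

307600.0 bps


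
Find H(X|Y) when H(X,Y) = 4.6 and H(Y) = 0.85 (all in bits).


H(X|Y) = H(X,Y) - H(Y) = 4.6 - 0.85 = 3.75

3.75 bits


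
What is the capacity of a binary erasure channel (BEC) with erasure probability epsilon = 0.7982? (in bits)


C = 1 - epsilon = 1 - 0.7982 = 0.2018

0.2018 bits


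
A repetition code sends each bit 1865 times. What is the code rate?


Rate = k/n = 1/1865

1/1865


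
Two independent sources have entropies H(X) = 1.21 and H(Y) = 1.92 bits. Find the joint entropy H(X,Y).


For independent variables, H(X,Y) = H(X) + H(Y) = 1.21 + 1.92 = 3.13

3.13 bits


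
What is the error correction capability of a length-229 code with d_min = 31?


Correction capability = floor((d-1)/2) = floor((31-1)/2) = 15

15 errors


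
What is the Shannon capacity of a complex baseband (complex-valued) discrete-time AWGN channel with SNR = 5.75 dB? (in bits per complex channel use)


SNR_linear = 10^(5.75/10) = 3.7584; C = log2(1 + SNR_linear) = log2(1 + 3.7584) = 2.2505

2.2505 bits/channel use


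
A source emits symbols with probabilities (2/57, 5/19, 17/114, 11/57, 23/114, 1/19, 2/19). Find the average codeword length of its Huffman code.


Huffman construction (repeatedly merge the two least-probable nodes; each merge adds 1 bit to every symbol beneath it): 2/57 + 1/19 = 5/57; 5/57 + 2/19 = 11/57; 17/114 + 11/57 = 13/38; 11/57 + 23/114 = 15/38; 5/19 + 13/38 = 23/38; 15/38 + 23/38 = 1. Resulting codeword lengths (in the order the probabilities were given): (4, 2, 3, 3, 2, 4, 3). L_avg = sum(p_i * l_i) = 2/57*4 + 5/19*2 + 17/114*3 + 11/57*3 + 23/114*2 + 1/19*4 + 2/19*3 = 299/114 = 2.6228

2.6228 bits


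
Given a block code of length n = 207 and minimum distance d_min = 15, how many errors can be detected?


Detection capability = d_min - 1 = 15 - 1 = 14

14 errors


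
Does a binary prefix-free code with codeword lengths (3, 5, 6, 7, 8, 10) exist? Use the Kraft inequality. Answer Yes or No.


Kraft sum = sum(2^(-l_i)) = 0.1846, need <= 1. Result: satisfied (a binary prefix-free code with these lengths exists)

Yes


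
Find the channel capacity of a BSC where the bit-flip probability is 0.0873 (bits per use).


H(p) = -p*log2(p) - (1-p)*log2(1-p) = -0.0873*log2(0.0873) - 0.9127*log2(0.9127) = 0.307110 + 0.120282 = 0.4274. C = 1 - H(p) = 1 - 0.4274 = 0.5726

0.5726 bits


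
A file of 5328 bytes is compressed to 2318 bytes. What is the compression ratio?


Ratio = original / compressed = 5328 / 2318 = 2.2985

2.2985


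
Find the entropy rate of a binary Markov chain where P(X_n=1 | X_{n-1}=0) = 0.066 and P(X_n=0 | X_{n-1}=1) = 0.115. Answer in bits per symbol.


Stationary distribution: pi_0 = p10/(p01+p10) = 0.6354, pi_1 = 0.3646. Entropy rate H' = pi_0*H(p01) + pi_1*H(p10) = 0.6354*0.3508 + 0.3646*0.5148 = 0.4106

0.4106 bits/symbol


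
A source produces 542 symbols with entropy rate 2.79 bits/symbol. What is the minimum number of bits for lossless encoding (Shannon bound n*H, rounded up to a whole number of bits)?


Minimum bits >= n * H = 542 * 2.79 = 1512.18, rounded up to a whole number of bits = 1513

1513 bits


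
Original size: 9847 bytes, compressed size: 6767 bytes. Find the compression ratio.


Ratio = original / compressed = 9847 / 6767 = 1.4551

1.4551


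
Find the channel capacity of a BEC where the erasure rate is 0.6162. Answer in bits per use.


C = 1 - epsilon = 1 - 0.6162 = 0.3838

0.3838 bits


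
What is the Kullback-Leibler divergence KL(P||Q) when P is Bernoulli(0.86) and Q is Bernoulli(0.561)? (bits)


KL = p*log2(p/q) + (1-p)*log2((1-p)/(1-q)) = 0.86*log2(0.86/0.561) + 0.14*log2(0.14/0.439) = 0.2992

0.2992 bits


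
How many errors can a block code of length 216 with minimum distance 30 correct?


Correction capability = floor((d-1)/2) = floor((30-1)/2) = 14

14 errors


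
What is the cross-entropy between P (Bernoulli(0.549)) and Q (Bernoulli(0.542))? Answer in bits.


H(P,Q) = -p*log2(q) - (1-p)*log2(1-q). -0.549*log2(0.542) = 0.485116; -0.451*log2(0.458) = 0.508088. H(P,Q) = 0.485116 + 0.508088 = 0.9932

0.9932 bits


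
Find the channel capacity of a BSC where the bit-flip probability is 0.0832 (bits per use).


H(p) = -p*log2(p) - (1-p)*log2(1-p) = -0.0832*log2(0.0832) - 0.9168*log2(0.9168) = 0.298461 + 0.114894 = 0.4134. C = 1 - H(p) = 1 - 0.4134 = 0.5866

0.5866 bits


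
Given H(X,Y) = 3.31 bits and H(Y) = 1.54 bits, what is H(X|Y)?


H(X|Y) = H(X,Y) - H(Y) = 3.31 - 1.54 = 1.77

1.77 bits


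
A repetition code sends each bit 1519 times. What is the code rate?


Rate = k/n = 1/1519

1/1519


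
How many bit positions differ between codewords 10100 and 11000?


Count differing positions: . ^ ^ . . = 2 differences

2


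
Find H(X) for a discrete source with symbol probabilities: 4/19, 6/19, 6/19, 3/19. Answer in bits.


H = -sum(p_i * log2(p_i)). Terms: -(4/19)*log2(4/19) = 0.473248; -(6/19)*log2(6/19) = 0.525147; -(6/19)*log2(6/19) = 0.525147; -(3/19)*log2(3/19) = 0.420468. H = 0.473248 + 0.525147 + 0.525147 + 0.420468 = 1.944

1.944 bits


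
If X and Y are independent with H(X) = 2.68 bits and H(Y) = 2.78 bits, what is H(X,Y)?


For independent variables, H(X,Y) = H(X) + H(Y) = 2.68 + 2.78 = 5.46

5.46 bits


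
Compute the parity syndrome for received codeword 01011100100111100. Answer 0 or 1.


Syndrome = XOR of all bits = 0 XOR 1 XOR 0 XOR 1 XOR 1 XOR 1 XOR 0 XOR 0 XOR 1 XOR 0 XOR 0 XOR 1 XOR 1 XOR 1 XOR 1 XOR 0 XOR 0 = 1

1


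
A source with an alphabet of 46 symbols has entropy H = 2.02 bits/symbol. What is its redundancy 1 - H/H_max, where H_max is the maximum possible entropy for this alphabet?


H_max = log2(K) = log2(46) = 5.5236 bits/symbol. Redundancy = 1 - H/H_max = 1 - 2.02/5.5236 = 1 - 0.3657 = 0.6343

0.6343


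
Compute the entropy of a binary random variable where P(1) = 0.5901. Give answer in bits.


H = -p*log2(p) - (1-p)*log2(1-p). -0.5901*log2(0.5901) = 0.449048; -0.4099*log2(0.4099) = 0.527400. H = 0.449048 + 0.527400 = 0.9764

0.9764 bits


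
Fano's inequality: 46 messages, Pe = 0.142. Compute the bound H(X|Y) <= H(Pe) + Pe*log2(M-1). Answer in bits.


H(Pe) = -Pe*log2(Pe) - (1-Pe)*log2(1-Pe) = -0.142*log2(0.142) - 0.858*log2(0.858) = 0.399877 + 0.189575 = 0.5895. Pe*log2(M-1) = 0.142*log2(45) = 0.779843. Bound = H(Pe) + Pe*log2(M-1) = 0.399877 + 0.189575 + 0.779843 = 1.3693

1.3693 bits


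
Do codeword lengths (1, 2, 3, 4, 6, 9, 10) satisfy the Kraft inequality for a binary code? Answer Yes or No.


Kraft sum = sum(2^(-l_i)) = 0.9561, need <= 1. Result: satisfied (a binary prefix-free code with these lengths exists)

Yes


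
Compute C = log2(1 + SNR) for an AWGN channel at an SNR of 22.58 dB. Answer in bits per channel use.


SNR_linear = 10^(22.58/10) = 181.134; C = log2(1 + SNR_linear) = log2(1 + 181.134) = 7.5089

7.5089 bits/channel use


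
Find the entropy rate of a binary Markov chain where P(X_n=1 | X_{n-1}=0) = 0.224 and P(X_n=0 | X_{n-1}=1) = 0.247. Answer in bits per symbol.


Stationary distribution: pi_0 = p10/(p01+p10) = 0.5244, pi_1 = 0.4756. Entropy rate H' = pi_0*H(p01) + pi_1*H(p10) = 0.5244*0.7674 + 0.4756*0.8065 = 0.786

0.786 bits/symbol


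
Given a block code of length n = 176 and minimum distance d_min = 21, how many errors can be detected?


Detection capability = d_min - 1 = 21 - 1 = 20

20 errors
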